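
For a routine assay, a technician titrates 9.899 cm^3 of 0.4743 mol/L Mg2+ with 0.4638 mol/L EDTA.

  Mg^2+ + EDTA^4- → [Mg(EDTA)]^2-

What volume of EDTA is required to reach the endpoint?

10.12 mL

n(Mg2+) = 0.009899 L × 0.4743 mol/L = 4.695 × 10^-3 mol
n(EDTA) = 4.695 × 10^-3 mol (1:1 stoichiometry)
V(EDTA) = 4.695 × 10^-3 mol / 0.4638 mol/L = 0.01012 L = 10.12 mL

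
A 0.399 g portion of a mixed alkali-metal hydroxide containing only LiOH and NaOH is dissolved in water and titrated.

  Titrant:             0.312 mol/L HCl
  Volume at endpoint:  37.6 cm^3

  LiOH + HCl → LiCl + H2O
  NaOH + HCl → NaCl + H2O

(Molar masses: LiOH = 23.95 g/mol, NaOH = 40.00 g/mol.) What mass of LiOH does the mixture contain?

n(HCl) = 0.0376 × 0.312 = 0.0117 mol
Let x = n(LiOH), y = n(NaOH).
Titrant: 1x + 1y = 0.0117;  mass: 23.95x + 40.00y = 0.399
Solving, x = 4.38 × 10^-3 mol, y = 7.35 × 10^-3 mol
mass of LiOH = 4.38 × 10^-3 × 23.95 = 0.105 g

0.105 g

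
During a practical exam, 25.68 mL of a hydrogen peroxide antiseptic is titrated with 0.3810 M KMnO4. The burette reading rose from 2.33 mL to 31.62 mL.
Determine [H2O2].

1.086 M

2 MnO4^- + 5 H2O2 + 6 H^+ → 2 Mn^2+ + 5 O2 + 8 H2O
n(KMnO4) = 0.02929 L × 0.3810 mol/L = 0.01116 mol
From the 5:2 mole ratio, n(H2O2) = 5/2 × 0.01116 = 0.02790 mol
[H2O2] = 0.02790 mol / 0.02568 L = 1.086 mol/L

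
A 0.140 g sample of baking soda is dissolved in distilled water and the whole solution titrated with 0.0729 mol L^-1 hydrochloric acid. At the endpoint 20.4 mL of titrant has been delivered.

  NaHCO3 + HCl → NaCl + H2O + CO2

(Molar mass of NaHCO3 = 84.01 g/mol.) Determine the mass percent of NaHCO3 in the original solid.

89.2 %

n(HCl) = 0.0204 L × 0.0729 mol/L = 1.49 × 10^-3 mol
n(NaHCO3) = 1.49 × 10^-3 mol (1:1 ratio)
mass of NaHCO3 = 1.49 × 10^-3 × 84.01 g/mol = 0.125 g
% NaHCO3 = 0.125 / 0.140 × 100 = 89.2 %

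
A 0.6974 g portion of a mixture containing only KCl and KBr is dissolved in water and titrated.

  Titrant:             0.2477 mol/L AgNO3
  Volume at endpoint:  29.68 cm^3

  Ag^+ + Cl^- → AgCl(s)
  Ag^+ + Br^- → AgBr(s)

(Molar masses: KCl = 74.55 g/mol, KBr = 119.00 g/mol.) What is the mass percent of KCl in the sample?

42.68 %

n(AgNO3) = 0.02968 × 0.2477 = 7.352 × 10^-3 mol
Let x = n(KCl), y = n(KBr).
Titrant: 1x + 1y = 7.352 × 10^-3;  mass: 74.55x + 119.00y = 0.6974
Solving, x = 3.992 × 10^-3 mol, y = 3.359 × 10^-3 mol
mass of KCl = 3.992 × 10^-3 × 74.55 = 0.2976 g
% KCl = 0.2976 / 0.6974 × 100 = 42.68 %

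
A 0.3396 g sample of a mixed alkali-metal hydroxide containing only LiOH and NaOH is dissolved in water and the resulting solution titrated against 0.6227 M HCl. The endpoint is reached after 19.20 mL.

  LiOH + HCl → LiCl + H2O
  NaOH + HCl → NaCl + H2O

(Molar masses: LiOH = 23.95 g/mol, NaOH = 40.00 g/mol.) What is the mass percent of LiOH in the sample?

n(HCl) = 0.01920 × 0.6227 = 0.01196 mol
Let x = n(LiOH), y = n(NaOH).
Titrant: 1x + 1y = 0.01196;  mass: 23.95x + 40.00y = 0.3396
Solving, x = 8.638 × 10^-3 mol, y = 3.318 × 10^-3 mol
mass of LiOH = 8.638 × 10^-3 × 23.95 = 0.2069 g
% LiOH = 0.2069 / 0.3396 × 100 = 60.92 %

60.92 %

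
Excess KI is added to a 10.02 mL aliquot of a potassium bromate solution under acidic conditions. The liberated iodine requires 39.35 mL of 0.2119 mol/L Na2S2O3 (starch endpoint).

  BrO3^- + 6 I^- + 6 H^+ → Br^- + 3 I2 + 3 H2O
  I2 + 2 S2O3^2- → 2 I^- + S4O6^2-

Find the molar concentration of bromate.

n(S2O3^2-) = 0.03935 × 0.2119 = 8.338 × 10^-3 mol
n(I2) = n(S2O3^2-)/2 = 4.169 × 10^-3 mol
From the 1:3 ratio, n(BrO3^-) in the aliquot = 1/3 × 4.169 × 10^-3 = 1.390 × 10^-3 mol
[BrO3^-] = 1.390 × 10^-3 / 0.01002 = 0.1387 mol/L

0.1387 mol/L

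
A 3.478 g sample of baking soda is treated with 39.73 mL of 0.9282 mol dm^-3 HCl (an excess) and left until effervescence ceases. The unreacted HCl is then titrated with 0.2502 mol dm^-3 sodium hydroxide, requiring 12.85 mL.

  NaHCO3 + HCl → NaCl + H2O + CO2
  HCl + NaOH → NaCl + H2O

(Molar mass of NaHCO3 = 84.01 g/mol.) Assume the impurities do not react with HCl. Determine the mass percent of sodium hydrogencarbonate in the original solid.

81.31 %

n(HCl) added = 0.03973 × 0.9282 = 0.03688 mol
n(NaOH) used in back-titration = 0.01285 × 0.2502 = 3.215 × 10^-3 mol
n(HCl) left over = 3.215 × 10^-3 mol (1:1 ratio)
n(HCl) consumed by analyte = 0.03688 − 3.215 × 10^-3 = 0.03366 mol
n(NaHCO3) = 0.03366 mol (1:1 ratio)
mass of NaHCO3 = 0.03366 × 84.01 = 2.828 g
% NaHCO3 = 2.828 / 3.478 × 100 = 81.31 %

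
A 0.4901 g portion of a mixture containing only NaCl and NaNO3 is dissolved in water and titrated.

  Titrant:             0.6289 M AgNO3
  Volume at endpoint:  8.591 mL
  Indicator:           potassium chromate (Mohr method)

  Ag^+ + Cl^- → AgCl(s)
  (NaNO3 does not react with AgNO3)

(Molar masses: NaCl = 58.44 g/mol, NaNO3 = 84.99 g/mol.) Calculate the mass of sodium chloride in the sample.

0.3157 g

n(AgNO3) = 0.008591 × 0.6289 = 5.403 × 10^-3 mol
Let x = n(NaCl), y = n(NaNO3).
Titrant: 1x = 5.403 × 10^-3;  mass: 58.44x + 84.99y = 0.4901
Solving, x = 5.403 × 10^-3 mol, y = 2.051 × 10^-3 mol
mass of NaCl = 5.403 × 10^-3 × 58.44 = 0.3157 g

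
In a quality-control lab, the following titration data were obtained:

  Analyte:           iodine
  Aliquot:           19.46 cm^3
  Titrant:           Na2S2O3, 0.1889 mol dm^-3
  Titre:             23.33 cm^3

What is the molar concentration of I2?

0.1132 mol/L

I2 + 2 S2O3^2- → 2 I^- + S4O6^2-
n(Na2S2O3) = 0.02333 L × 0.1889 mol/L = 4.407 × 10^-3 mol
From the 1:2 mole ratio, n(I2) = 1/2 × 4.407 × 10^-3 = 2.204 × 10^-3 mol
[I2] = 2.204 × 10^-3 mol / 0.01946 L = 0.1132 mol/L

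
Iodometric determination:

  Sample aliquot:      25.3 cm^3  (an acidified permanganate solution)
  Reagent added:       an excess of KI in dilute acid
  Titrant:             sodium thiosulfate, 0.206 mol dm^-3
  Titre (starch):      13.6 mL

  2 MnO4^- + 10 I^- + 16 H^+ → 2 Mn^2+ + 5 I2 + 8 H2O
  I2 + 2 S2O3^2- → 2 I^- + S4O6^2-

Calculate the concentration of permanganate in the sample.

n(S2O3^2-) = 0.0136 × 0.206 = 2.80 × 10^-3 mol
n(I2) = n(S2O3^2-)/2 = 1.40 × 10^-3 mol
From the 2:5 ratio, n(MnO4^-) in the aliquot = 2/5 × 1.40 × 10^-3 = 5.60 × 10^-4 mol
[MnO4^-] = 5.60 × 10^-4 / 0.0253 = 0.0221 mol/L

0.0221 mol/L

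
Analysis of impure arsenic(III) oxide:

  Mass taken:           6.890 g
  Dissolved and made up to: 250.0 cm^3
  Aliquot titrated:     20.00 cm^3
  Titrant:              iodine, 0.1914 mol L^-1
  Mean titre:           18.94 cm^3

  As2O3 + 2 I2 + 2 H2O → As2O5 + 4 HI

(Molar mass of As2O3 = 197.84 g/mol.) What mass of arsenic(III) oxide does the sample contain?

4.482 g

n(I2) per titration = 0.01894 × 0.1914 = 3.625 × 10^-3 mol
From the 1:2 ratio, n(As2O3) in each aliquot = 1/2 × 3.625 × 10^-3 = 1.813 × 10^-3 mol
n(As2O3) in the whole flask = 1.813 × 10^-3 × 250.0/20.00 = 0.02266 mol
mass of As2O3 = 0.02266 × 197.84 = 4.482 g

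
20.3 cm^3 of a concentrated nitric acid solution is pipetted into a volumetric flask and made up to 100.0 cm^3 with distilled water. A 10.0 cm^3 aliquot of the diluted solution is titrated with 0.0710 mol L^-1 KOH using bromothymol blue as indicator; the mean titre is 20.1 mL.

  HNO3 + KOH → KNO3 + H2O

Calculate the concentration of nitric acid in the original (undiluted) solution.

0.703 mol/L

n(KOH) = 0.0201 × 0.0710 = 1.43 × 10^-3 mol
n(HNO3) in the aliquot = 1.43 × 10^-3 mol (1:1 ratio)
[HNO3]_dilute = 1.43 × 10^-3 / 0.0100 = 0.143 mol/L
Dilution factor = 100.0 / 20.3 = 4.926
[HNO3]_stock = 0.143 × 4.926 = 0.703 mol/L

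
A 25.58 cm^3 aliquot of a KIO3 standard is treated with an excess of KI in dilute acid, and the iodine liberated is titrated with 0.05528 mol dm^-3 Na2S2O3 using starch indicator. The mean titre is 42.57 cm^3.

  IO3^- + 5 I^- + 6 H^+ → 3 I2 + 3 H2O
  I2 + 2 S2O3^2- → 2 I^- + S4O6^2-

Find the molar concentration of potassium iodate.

n(S2O3^2-) = 0.04257 × 0.05528 = 2.353 × 10^-3 mol
n(I2) = n(S2O3^2-)/2 = 1.177 × 10^-3 mol
From the 1:3 ratio, n(IO3^-) in the aliquot = 1/3 × 1.177 × 10^-3 = 3.922 × 10^-4 mol
[IO3^-] = 3.922 × 10^-4 / 0.02558 = 0.01533 mol/L

0.01533 mol/L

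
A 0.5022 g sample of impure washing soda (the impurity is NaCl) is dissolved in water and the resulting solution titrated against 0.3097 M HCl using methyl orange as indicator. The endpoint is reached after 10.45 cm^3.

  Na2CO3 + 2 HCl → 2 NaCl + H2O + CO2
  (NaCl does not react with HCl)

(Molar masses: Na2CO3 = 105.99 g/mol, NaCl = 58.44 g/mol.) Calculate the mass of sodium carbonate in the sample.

0.1715 g

n(HCl) = 0.01045 × 0.3097 = 3.236 × 10^-3 mol
Let x = n(Na2CO3), y = n(NaCl).
Titrant: 2x = 3.236 × 10^-3;  mass: 105.99x + 58.44y = 0.5022
Solving, x = 1.618 × 10^-3 mol, y = 5.659 × 10^-3 mol
mass of Na2CO3 = 1.618 × 10^-3 × 105.99 = 0.1715 g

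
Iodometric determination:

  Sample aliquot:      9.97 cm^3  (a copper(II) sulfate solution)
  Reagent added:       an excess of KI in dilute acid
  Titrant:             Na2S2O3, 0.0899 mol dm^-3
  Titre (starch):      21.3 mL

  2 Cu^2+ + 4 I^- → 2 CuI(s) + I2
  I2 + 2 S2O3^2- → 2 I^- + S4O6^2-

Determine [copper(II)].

0.192 mol/L

n(S2O3^2-) = 0.0213 × 0.0899 = 1.91 × 10^-3 mol
n(I2) = n(S2O3^2-)/2 = 9.57 × 10^-4 mol
From the 2:1 ratio, n(Cu2+) in the aliquot = 2/1 × 9.57 × 10^-4 = 1.91 × 10^-3 mol
[Cu2+] = 1.91 × 10^-3 / 0.00997 = 0.192 mol/L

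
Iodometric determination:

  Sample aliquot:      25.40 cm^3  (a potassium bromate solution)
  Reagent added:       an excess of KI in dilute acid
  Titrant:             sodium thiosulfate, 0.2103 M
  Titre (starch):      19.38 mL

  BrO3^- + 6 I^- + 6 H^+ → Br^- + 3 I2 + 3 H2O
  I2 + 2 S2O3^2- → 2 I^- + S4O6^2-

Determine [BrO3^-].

n(S2O3^2-) = 0.01938 × 0.2103 = 4.076 × 10^-3 mol
n(I2) = n(S2O3^2-)/2 = 2.038 × 10^-3 mol
From the 1:3 ratio, n(BrO3^-) in the aliquot = 1/3 × 2.038 × 10^-3 = 6.793 × 10^-4 mol
[BrO3^-] = 6.793 × 10^-4 / 0.02540 = 0.02674 mol/L

0.02674 M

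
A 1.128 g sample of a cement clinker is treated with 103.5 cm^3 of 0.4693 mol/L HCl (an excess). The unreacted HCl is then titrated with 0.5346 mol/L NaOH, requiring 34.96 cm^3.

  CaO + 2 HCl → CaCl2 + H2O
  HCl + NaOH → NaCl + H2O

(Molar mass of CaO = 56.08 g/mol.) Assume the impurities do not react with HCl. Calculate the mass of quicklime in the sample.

0.8379 g

n(HCl) added = 0.1035 × 0.4693 = 0.04857 mol
n(NaOH) used in back-titration = 0.03496 × 0.5346 = 0.01869 mol
n(HCl) left over = 0.01869 mol (1:1 ratio)
n(HCl) consumed by analyte = 0.04857 − 0.01869 = 0.02988 mol
From the 1:2 ratio, n(CaO) = 1/2 × 0.02988 = 0.01494 mol
mass of CaO = 0.01494 × 56.08 = 0.8379 g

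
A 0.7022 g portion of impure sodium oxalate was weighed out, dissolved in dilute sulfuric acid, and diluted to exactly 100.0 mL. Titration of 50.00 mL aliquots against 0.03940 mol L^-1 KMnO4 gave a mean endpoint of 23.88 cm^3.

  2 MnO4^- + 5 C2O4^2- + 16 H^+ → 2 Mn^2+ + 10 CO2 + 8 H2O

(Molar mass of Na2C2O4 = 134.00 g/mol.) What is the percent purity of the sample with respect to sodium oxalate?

n(KMnO4) per titration = 0.02388 × 0.03940 = 9.409 × 10^-4 mol
From the 5:2 ratio, n(Na2C2O4) in each aliquot = 5/2 × 9.409 × 10^-4 = 2.352 × 10^-3 mol
n(Na2C2O4) in the whole flask = 2.352 × 10^-3 × 100.0/50.00 = 4.704 × 10^-3 mol
mass of Na2C2O4 = 4.704 × 10^-3 × 134.00 = 0.6304 g
% Na2C2O4 = 0.6304 / 0.7022 × 100 = 89.77 %

89.77 %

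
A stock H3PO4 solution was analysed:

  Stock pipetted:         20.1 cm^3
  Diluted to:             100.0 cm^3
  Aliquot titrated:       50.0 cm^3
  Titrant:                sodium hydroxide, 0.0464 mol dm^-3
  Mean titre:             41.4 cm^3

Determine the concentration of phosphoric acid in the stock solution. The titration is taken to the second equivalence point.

0.0956 mol/L

H3PO4 + 2 NaOH → Na2HPO4 + 2 H2O
n(NaOH) = 0.0414 × 0.0464 = 1.92 × 10^-3 mol
From the 1:2 ratio, n(H3PO4) in the aliquot = 1/2 × 1.92 × 10^-3 = 9.60 × 10^-4 mol
[H3PO4]_dilute = 9.60 × 10^-4 / 0.0500 = 0.0192 mol/L
Dilution factor = 100.0 / 20.1 = 4.975
[H3PO4]_stock = 0.0192 × 4.975 = 0.0956 mol/L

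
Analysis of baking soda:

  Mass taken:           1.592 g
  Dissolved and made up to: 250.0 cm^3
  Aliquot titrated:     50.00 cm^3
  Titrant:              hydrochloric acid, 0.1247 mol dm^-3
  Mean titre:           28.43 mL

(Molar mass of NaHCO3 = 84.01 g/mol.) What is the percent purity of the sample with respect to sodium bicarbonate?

NaHCO3 + HCl → NaCl + H2O + CO2
n(HCl) per titration = 0.02843 × 0.1247 = 3.545 × 10^-3 mol
n(NaHCO3) in each aliquot = 3.545 × 10^-3 mol (1:1 ratio)
n(NaHCO3) in the whole flask = 3.545 × 10^-3 × 250.0/50.00 = 0.01773 mol
mass of NaHCO3 = 0.01773 × 84.01 = 1.489 g
% NaHCO3 = 1.489 / 1.592 × 100 = 93.54 %

93.54 %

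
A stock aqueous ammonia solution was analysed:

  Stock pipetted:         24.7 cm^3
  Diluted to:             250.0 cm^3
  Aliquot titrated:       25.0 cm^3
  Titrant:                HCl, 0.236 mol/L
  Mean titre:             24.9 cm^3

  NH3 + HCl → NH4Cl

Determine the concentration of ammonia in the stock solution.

n(HCl) = 0.0249 × 0.236 = 5.88 × 10^-3 mol
n(NH3) in the aliquot = 5.88 × 10^-3 mol (1:1 ratio)
[NH3]_dilute = 5.88 × 10^-3 / 0.0250 = 0.235 mol/L
Dilution factor = 250.0 / 24.7 = 10.12
[NH3]_stock = 0.235 × 10.12 = 2.38 mol/L

2.38 mol/L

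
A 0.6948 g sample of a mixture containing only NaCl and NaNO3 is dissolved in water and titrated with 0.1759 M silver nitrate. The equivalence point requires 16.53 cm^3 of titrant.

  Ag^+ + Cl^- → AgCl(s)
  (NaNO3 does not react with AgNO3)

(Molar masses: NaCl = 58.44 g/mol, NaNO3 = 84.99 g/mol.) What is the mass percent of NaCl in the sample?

n(AgNO3) = 0.01653 × 0.1759 = 2.908 × 10^-3 mol
Let x = n(NaCl), y = n(NaNO3).
Titrant: 1x = 2.908 × 10^-3;  mass: 58.44x + 84.99y = 0.6948
Solving, x = 2.908 × 10^-3 mol, y = 6.176 × 10^-3 mol
mass of NaCl = 2.908 × 10^-3 × 58.44 = 0.1699 g
% NaCl = 0.1699 / 0.6948 × 100 = 24.46 %

24.46 %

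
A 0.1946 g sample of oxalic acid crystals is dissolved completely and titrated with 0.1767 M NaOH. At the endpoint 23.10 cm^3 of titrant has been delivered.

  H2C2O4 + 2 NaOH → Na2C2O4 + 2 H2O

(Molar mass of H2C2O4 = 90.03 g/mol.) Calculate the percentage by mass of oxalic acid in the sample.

94.42 %

n(NaOH) = 0.02310 L × 0.1767 mol/L = 4.082 × 10^-3 mol
From the 1:2 ratio, n(H2C2O4) = 1/2 × 4.082 × 10^-3 = 2.041 × 10^-3 mol
mass of H2C2O4 = 2.041 × 10^-3 × 90.03 g/mol = 0.1837 g
% H2C2O4 = 0.1837 / 0.1946 × 100 = 94.42 %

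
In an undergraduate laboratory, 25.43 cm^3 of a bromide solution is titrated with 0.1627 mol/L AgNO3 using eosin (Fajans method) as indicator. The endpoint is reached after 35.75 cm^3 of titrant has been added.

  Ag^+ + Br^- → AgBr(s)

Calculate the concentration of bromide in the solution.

0.2287 mol/L

n(AgNO3) = 0.03575 L × 0.1627 mol/L = 5.817 × 10^-3 mol
n(Br-) = 5.817 × 10^-3 mol (1:1 mole ratio)
[Br-] = 5.817 × 10^-3 mol / 0.02543 L = 0.2287 mol/L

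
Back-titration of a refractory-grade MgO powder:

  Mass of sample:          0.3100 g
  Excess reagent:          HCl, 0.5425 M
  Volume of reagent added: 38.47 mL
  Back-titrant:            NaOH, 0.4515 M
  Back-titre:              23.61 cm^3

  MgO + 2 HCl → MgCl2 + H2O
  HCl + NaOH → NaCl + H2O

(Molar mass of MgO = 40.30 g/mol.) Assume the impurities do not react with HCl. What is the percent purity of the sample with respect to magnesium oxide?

n(HCl) added = 0.03847 × 0.5425 = 0.02087 mol
n(NaOH) used in back-titration = 0.02361 × 0.4515 = 0.01066 mol
n(HCl) left over = 0.01066 mol (1:1 ratio)
n(HCl) consumed by analyte = 0.02087 − 0.01066 = 0.01021 mol
From the 1:2 ratio, n(MgO) = 1/2 × 0.01021 = 5.105 × 10^-3 mol
mass of MgO = 5.105 × 10^-3 × 40.30 = 0.2057 g
% MgO = 0.2057 / 0.3100 × 100 = 66.37 %

66.37 %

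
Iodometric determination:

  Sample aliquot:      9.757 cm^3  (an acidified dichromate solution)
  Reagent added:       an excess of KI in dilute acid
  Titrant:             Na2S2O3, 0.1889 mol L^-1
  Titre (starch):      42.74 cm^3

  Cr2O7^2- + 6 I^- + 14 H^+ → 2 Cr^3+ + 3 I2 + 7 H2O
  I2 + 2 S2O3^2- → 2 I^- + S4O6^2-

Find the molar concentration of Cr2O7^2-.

n(S2O3^2-) = 0.04274 × 0.1889 = 8.074 × 10^-3 mol
n(I2) = n(S2O3^2-)/2 = 4.037 × 10^-3 mol
From the 1:3 ratio, n(Cr2O7^2-) in the aliquot = 1/3 × 4.037 × 10^-3 = 1.346 × 10^-3 mol
[Cr2O7^2-] = 1.346 × 10^-3 / 0.009757 = 0.1379 mol/L

0.1379 mol/L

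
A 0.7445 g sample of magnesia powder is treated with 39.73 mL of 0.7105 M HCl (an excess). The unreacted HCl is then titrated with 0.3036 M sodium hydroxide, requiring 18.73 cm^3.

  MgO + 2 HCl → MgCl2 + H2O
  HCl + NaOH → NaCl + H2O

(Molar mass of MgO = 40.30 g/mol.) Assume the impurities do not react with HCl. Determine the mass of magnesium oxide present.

0.4542 g

n(HCl) added = 0.03973 × 0.7105 = 0.02823 mol
n(NaOH) used in back-titration = 0.01873 × 0.3036 = 5.686 × 10^-3 mol
n(HCl) left over = 5.686 × 10^-3 mol (1:1 ratio)
n(HCl) consumed by analyte = 0.02823 − 5.686 × 10^-3 = 0.02254 mol
From the 1:2 ratio, n(MgO) = 1/2 × 0.02254 = 0.01127 mol
mass of MgO = 0.01127 × 40.30 = 0.4542 g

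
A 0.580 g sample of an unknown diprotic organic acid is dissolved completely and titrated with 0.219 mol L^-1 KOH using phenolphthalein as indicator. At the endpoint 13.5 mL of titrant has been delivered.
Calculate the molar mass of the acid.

392 g/mol

n(KOH) = 0.0135 L × 0.219 mol/L = 2.96 × 10^-3 mol
From the 1:2 ratio, n(H2A) = 1/2 × 2.96 × 10^-3 = 1.48 × 10^-3 mol
M = m / n = 0.580 g / 1.48 × 10^-3 mol = 392 g/mol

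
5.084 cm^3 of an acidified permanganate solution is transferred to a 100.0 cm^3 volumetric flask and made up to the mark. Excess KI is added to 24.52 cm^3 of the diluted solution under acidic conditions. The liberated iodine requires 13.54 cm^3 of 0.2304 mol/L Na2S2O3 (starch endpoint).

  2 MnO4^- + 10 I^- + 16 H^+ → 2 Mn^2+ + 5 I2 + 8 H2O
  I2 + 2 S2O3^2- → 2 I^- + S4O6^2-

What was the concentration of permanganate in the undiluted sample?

0.5005 mol/L

n(S2O3^2-) = 0.01354 × 0.2304 = 3.120 × 10^-3 mol
n(I2) = n(S2O3^2-)/2 = 1.560 × 10^-3 mol
From the 2:5 ratio, n(MnO4^-) in the aliquot = 2/5 × 1.560 × 10^-3 = 6.239 × 10^-4 mol
[MnO4^-]_dilute = 6.239 × 10^-4 / 0.02452 = 0.02545 mol/L
[MnO4^-]_original = 0.02545 × 100.0/5.084 = 0.5005 mol/L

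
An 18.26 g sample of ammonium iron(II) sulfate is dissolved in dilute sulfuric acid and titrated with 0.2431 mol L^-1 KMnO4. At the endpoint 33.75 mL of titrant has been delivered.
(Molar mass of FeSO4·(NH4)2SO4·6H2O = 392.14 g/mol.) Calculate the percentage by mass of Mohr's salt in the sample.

MnO4^- + 5 Fe^2+ + 8 H^+ → Mn^2+ + 5 Fe^3+ + 4 H2O
n(KMnO4) = 0.03375 L × 0.2431 mol/L = 8.205 × 10^-3 mol
From the 5:1 ratio, n(FeSO4·(NH4)2SO4·6H2O) = 5/1 × 8.205 × 10^-3 = 0.04102 mol
mass of FeSO4·(NH4)2SO4·6H2O = 0.04102 × 392.14 g/mol = 16.09 g
% FeSO4·(NH4)2SO4·6H2O = 16.09 / 18.26 × 100 = 88.10 %

88.10 %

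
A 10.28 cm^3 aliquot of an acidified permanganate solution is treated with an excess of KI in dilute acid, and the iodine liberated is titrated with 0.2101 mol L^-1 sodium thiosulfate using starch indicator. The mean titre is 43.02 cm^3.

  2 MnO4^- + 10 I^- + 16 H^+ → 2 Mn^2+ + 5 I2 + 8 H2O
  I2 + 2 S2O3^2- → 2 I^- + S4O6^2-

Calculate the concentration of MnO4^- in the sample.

0.1758 mol/L

n(S2O3^2-) = 0.04302 × 0.2101 = 9.039 × 10^-3 mol
n(I2) = n(S2O3^2-)/2 = 4.519 × 10^-3 mol
From the 2:5 ratio, n(MnO4^-) in the aliquot = 2/5 × 4.519 × 10^-3 = 1.808 × 10^-3 mol
[MnO4^-] = 1.808 × 10^-3 / 0.01028 = 0.1758 mol/L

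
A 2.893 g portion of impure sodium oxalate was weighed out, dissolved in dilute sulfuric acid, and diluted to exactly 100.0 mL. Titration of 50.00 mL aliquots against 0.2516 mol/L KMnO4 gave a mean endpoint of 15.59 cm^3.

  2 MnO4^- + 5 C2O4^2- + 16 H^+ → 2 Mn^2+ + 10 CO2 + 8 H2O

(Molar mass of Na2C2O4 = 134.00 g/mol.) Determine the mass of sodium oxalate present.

n(KMnO4) per titration = 0.01559 × 0.2516 = 3.922 × 10^-3 mol
From the 5:2 ratio, n(Na2C2O4) in each aliquot = 5/2 × 3.922 × 10^-3 = 9.806 × 10^-3 mol
n(Na2C2O4) in the whole flask = 9.806 × 10^-3 × 100.0/50.00 = 0.01961 mol
mass of Na2C2O4 = 0.01961 × 134.00 = 2.628 g

2.628 g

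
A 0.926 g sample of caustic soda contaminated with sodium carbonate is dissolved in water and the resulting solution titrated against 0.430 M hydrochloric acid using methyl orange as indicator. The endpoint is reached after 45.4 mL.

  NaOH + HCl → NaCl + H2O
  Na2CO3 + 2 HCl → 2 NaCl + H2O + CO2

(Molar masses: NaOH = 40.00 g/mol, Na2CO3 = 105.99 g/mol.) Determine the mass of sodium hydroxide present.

0.334 g

n(HCl) = 0.0454 × 0.430 = 0.0195 mol
Let x = n(NaOH), y = n(Na2CO3).
Titrant: 1x + 2y = 0.0195;  mass: 40.00x + 105.99y = 0.926
Solving, x = 8.35 × 10^-3 mol, y = 5.58 × 10^-3 mol
mass of NaOH = 8.35 × 10^-3 × 40.00 = 0.334 g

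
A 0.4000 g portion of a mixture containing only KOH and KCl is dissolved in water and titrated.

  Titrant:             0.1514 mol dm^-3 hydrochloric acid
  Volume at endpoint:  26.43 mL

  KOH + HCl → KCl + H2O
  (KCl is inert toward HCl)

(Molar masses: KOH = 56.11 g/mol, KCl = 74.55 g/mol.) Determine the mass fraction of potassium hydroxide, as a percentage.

56.13 %

n(HCl) = 0.02643 × 0.1514 = 4.002 × 10^-3 mol
Let x = n(KOH), y = n(KCl).
Titrant: 1x = 4.002 × 10^-3;  mass: 56.11x + 74.55y = 0.4000
Solving, x = 4.002 × 10^-3 mol, y = 2.354 × 10^-3 mol
mass of KOH = 4.002 × 10^-3 × 56.11 = 0.2245 g
% KOH = 0.2245 / 0.4000 × 100 = 56.13 %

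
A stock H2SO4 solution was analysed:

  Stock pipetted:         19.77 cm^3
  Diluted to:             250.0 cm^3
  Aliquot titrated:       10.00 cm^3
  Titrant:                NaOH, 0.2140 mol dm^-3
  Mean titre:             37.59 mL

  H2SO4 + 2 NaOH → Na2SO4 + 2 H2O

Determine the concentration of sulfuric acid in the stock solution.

5.086 mol/L

n(NaOH) = 0.03759 × 0.2140 = 8.044 × 10^-3 mol
From the 1:2 ratio, n(H2SO4) in the aliquot = 1/2 × 8.044 × 10^-3 = 4.022 × 10^-3 mol
[H2SO4]_dilute = 4.022 × 10^-3 / 0.01000 = 0.4022 mol/L
Dilution factor = 250.0 / 19.77 = 12.65
[H2SO4]_stock = 0.4022 × 12.65 = 5.086 mol/L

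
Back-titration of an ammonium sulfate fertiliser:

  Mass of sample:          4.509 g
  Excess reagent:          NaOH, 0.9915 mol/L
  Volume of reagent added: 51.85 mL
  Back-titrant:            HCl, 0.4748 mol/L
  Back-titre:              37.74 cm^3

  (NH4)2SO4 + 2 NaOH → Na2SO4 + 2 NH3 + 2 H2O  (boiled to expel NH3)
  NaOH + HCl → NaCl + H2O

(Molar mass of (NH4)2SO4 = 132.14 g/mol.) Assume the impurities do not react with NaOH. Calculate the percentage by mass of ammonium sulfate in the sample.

n(NaOH) added = 0.05185 × 0.9915 = 0.05141 mol
n(HCl) used in back-titration = 0.03774 × 0.4748 = 0.01792 mol
n(NaOH) left over = 0.01792 mol (1:1 ratio)
n(NaOH) consumed by analyte = 0.05141 − 0.01792 = 0.03349 mol
From the 1:2 ratio, n((NH4)2SO4) = 1/2 × 0.03349 = 0.01675 mol
mass of (NH4)2SO4 = 0.01675 × 132.14 = 2.213 g
% (NH4)2SO4 = 2.213 / 4.509 × 100 = 49.07 %

49.07 %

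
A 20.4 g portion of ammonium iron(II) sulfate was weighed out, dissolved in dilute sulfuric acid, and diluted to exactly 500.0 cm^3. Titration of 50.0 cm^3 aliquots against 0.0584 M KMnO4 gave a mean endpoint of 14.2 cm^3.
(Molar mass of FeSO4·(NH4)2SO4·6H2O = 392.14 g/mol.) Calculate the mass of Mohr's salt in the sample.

MnO4^- + 5 Fe^2+ + 8 H^+ → Mn^2+ + 5 Fe^3+ + 4 H2O
n(KMnO4) per titration = 0.0142 × 0.0584 = 8.29 × 10^-4 mol
From the 5:1 ratio, n(FeSO4·(NH4)2SO4·6H2O) in each aliquot = 5/1 × 8.29 × 10^-4 = 4.15 × 10^-3 mol
n(FeSO4·(NH4)2SO4·6H2O) in the whole flask = 4.15 × 10^-3 × 500.0/50.0 = 0.0415 mol
mass of FeSO4·(NH4)2SO4·6H2O = 0.0415 × 392.14 = 16.3 g

16.3 g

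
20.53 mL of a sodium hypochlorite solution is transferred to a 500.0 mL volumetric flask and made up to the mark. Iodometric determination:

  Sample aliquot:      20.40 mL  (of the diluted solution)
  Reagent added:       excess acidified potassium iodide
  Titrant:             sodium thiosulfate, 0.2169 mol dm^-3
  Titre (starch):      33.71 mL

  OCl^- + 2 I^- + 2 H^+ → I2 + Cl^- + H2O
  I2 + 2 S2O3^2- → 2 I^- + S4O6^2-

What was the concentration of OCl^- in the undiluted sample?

n(S2O3^2-) = 0.03371 × 0.2169 = 7.312 × 10^-3 mol
n(I2) = n(S2O3^2-)/2 = 3.656 × 10^-3 mol
n(OCl^-) in the aliquot = 3.656 × 10^-3 mol (1:1 ratio)
[OCl^-]_dilute = 3.656 × 10^-3 / 0.02040 = 0.1792 mol/L
[OCl^-]_original = 0.1792 × 500.0/20.53 = 4.365 mol/L

4.365 mol/L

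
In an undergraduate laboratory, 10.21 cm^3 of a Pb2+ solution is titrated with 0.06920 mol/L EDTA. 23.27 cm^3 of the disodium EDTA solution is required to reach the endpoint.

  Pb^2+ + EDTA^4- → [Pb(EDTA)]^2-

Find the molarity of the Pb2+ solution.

n(EDTA) = 0.02327 L × 0.06920 mol/L = 1.610 × 10^-3 mol
n(Pb2+) = 1.610 × 10^-3 mol (1:1 mole ratio)
[Pb2+] = 1.610 × 10^-3 mol / 0.01021 L = 0.1577 mol/L

0.1577 mol/L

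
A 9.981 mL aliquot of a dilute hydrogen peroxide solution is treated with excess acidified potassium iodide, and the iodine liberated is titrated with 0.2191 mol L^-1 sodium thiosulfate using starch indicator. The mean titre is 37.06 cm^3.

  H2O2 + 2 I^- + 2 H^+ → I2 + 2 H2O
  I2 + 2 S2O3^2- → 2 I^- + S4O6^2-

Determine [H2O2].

0.4068 mol/L

n(S2O3^2-) = 0.03706 × 0.2191 = 8.120 × 10^-3 mol
n(I2) = n(S2O3^2-)/2 = 4.060 × 10^-3 mol
n(H2O2) in the aliquot = 4.060 × 10^-3 mol (1:1 ratio)
[H2O2] = 4.060 × 10^-3 / 0.009981 = 0.4068 mol/L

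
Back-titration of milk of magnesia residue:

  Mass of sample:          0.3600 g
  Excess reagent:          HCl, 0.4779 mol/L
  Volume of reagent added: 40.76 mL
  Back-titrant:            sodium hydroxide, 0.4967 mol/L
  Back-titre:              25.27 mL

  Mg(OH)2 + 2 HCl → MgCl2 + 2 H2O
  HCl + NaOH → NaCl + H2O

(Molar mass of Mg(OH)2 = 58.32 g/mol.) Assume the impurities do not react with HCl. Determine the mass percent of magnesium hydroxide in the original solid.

56.11 %

n(HCl) added = 0.04076 × 0.4779 = 0.01948 mol
n(NaOH) used in back-titration = 0.02527 × 0.4967 = 0.01255 mol
n(HCl) left over = 0.01255 mol (1:1 ratio)
n(HCl) consumed by analyte = 0.01948 − 0.01255 = 6.928 × 10^-3 mol
From the 1:2 ratio, n(Mg(OH)2) = 1/2 × 6.928 × 10^-3 = 3.464 × 10^-3 mol
mass of Mg(OH)2 = 3.464 × 10^-3 × 58.32 = 0.2020 g
% Mg(OH)2 = 0.2020 / 0.3600 × 100 = 56.11 %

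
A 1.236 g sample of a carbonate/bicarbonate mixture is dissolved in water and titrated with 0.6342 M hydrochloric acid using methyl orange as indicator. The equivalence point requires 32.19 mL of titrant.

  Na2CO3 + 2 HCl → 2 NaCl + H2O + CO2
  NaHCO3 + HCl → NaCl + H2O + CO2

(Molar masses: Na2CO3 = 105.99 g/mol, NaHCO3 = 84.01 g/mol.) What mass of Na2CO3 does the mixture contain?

n(HCl) = 0.03219 × 0.6342 = 0.02041 mol
Let x = n(Na2CO3), y = n(NaHCO3).
Titrant: 2x + 1y = 0.02041;  mass: 105.99x + 84.01y = 1.236
Solving, x = 7.723 × 10^-3 mol, y = 4.969 × 10^-3 mol
mass of Na2CO3 = 7.723 × 10^-3 × 105.99 = 0.8186 g

0.8186 g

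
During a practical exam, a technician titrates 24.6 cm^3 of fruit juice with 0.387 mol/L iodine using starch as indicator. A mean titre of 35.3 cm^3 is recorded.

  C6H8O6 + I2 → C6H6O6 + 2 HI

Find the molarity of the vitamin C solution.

0.555 mol/L

n(I2) = 0.0353 L × 0.387 mol/L = 0.0137 mol
n(C6H8O6) = 0.0137 mol (1:1 mole ratio)
[C6H8O6] = 0.0137 mol / 0.0246 L = 0.555 mol/L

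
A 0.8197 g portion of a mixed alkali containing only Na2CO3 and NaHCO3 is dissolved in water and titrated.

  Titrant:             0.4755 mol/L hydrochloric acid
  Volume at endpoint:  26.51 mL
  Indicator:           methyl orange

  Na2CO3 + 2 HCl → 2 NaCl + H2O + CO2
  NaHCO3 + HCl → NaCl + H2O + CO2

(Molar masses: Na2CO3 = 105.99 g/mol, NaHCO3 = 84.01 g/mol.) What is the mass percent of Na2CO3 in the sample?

n(HCl) = 0.02651 × 0.4755 = 0.01261 mol
Let x = n(Na2CO3), y = n(NaHCO3).
Titrant: 2x + 1y = 0.01261;  mass: 105.99x + 84.01y = 0.8197
Solving, x = 3.858 × 10^-3 mol, y = 4.890 × 10^-3 mol
mass of Na2CO3 = 3.858 × 10^-3 × 105.99 = 0.4089 g
% Na2CO3 = 0.4089 / 0.8197 × 100 = 49.88 %

49.88 %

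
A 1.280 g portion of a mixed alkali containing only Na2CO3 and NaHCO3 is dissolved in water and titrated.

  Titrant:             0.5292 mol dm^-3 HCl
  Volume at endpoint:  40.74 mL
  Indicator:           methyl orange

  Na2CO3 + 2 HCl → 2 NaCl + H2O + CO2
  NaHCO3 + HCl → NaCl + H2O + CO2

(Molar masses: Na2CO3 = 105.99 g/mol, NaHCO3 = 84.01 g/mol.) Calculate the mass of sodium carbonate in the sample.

n(HCl) = 0.04074 × 0.5292 = 0.02156 mol
Let x = n(Na2CO3), y = n(NaHCO3).
Titrant: 2x + 1y = 0.02156;  mass: 105.99x + 84.01y = 1.280
Solving, x = 8.564 × 10^-3 mol, y = 4.432 × 10^-3 mol
mass of Na2CO3 = 8.564 × 10^-3 × 105.99 = 0.9077 g

0.9077 g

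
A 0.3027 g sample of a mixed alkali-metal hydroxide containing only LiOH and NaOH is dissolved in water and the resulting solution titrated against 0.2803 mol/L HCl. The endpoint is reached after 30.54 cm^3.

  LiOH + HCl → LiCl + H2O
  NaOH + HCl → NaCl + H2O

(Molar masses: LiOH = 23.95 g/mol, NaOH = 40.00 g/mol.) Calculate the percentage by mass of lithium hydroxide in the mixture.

n(HCl) = 0.03054 × 0.2803 = 8.560 × 10^-3 mol
Let x = n(LiOH), y = n(NaOH).
Titrant: 1x + 1y = 8.560 × 10^-3;  mass: 23.95x + 40.00y = 0.3027
Solving, x = 2.474 × 10^-3 mol, y = 6.086 × 10^-3 mol
mass of LiOH = 2.474 × 10^-3 × 23.95 = 0.05926 g
% LiOH = 0.05926 / 0.3027 × 100 = 19.58 %

19.58 %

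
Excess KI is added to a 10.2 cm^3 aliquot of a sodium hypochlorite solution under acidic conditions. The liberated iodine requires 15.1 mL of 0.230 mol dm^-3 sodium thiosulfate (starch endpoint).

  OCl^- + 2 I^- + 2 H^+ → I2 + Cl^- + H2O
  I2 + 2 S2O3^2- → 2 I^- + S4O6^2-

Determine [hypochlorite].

n(S2O3^2-) = 0.0151 × 0.230 = 3.47 × 10^-3 mol
n(I2) = n(S2O3^2-)/2 = 1.74 × 10^-3 mol
n(OCl^-) in the aliquot = 1.74 × 10^-3 mol (1:1 ratio)
[OCl^-] = 1.74 × 10^-3 / 0.0102 = 0.170 mol/L

0.170 mol/L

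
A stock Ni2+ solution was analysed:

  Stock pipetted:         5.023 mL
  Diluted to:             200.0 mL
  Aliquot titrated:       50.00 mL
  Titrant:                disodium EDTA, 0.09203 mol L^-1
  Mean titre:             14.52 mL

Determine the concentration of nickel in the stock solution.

Ni^2+ + EDTA^4- → [Ni(EDTA)]^2-
n(EDTA) = 0.01452 × 0.09203 = 1.336 × 10^-3 mol
n(Ni2+) in the aliquot = 1.336 × 10^-3 mol (1:1 ratio)
[Ni2+]_dilute = 1.336 × 10^-3 / 0.05000 = 0.02673 mol/L
Dilution factor = 200.0 / 5.023 = 39.82
[Ni2+]_stock = 0.02673 × 39.82 = 1.064 mol/L

1.064 mol/L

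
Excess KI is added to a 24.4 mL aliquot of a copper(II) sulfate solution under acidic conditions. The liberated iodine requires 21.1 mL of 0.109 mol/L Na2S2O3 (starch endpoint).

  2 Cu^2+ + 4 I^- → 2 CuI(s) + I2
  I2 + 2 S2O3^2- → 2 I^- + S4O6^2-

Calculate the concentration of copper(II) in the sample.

n(S2O3^2-) = 0.0211 × 0.109 = 2.30 × 10^-3 mol
n(I2) = n(S2O3^2-)/2 = 1.15 × 10^-3 mol
From the 2:1 ratio, n(Cu2+) in the aliquot = 2/1 × 1.15 × 10^-3 = 2.30 × 10^-3 mol
[Cu2+] = 2.30 × 10^-3 / 0.0244 = 0.0943 mol/L

0.0943 mol/L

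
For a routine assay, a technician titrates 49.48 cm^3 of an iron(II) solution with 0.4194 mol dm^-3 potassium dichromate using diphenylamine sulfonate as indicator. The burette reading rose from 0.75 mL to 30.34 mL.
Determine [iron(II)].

Cr2O7^2- + 6 Fe^2+ + 14 H^+ → 2 Cr^3+ + 6 Fe^3+ + 7 H2O
n(K2Cr2O7) = 0.02959 L × 0.4194 mol/L = 0.01241 mol
From the 6:1 mole ratio, n(Fe2+) = 6/1 × 0.01241 = 0.07446 mol
[Fe2+] = 0.07446 mol / 0.04948 L = 1.505 mol/L

1.505 mol/L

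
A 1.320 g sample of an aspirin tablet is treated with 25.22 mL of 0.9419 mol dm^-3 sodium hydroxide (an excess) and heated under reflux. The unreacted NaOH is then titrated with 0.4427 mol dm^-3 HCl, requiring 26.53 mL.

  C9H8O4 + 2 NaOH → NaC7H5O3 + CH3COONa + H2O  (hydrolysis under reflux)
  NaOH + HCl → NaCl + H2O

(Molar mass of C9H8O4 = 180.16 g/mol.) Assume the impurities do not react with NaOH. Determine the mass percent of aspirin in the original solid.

n(NaOH) added = 0.02522 × 0.9419 = 0.02375 mol
n(HCl) used in back-titration = 0.02653 × 0.4427 = 0.01174 mol
n(NaOH) left over = 0.01174 mol (1:1 ratio)
n(NaOH) consumed by analyte = 0.02375 − 0.01174 = 0.01201 mol
From the 1:2 ratio, n(C9H8O4) = 1/2 × 0.01201 = 6.005 × 10^-3 mol
mass of C9H8O4 = 6.005 × 10^-3 × 180.16 = 1.082 g
% C9H8O4 = 1.082 / 1.320 × 100 = 81.96 %

81.96 %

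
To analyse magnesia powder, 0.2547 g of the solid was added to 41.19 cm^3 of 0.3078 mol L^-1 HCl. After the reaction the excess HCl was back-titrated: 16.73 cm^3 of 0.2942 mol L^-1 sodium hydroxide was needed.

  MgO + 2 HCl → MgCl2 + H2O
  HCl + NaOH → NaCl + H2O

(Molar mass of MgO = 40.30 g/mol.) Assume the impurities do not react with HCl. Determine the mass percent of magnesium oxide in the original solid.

n(HCl) added = 0.04119 × 0.3078 = 0.01268 mol
n(NaOH) used in back-titration = 0.01673 × 0.2942 = 4.922 × 10^-3 mol
n(HCl) left over = 4.922 × 10^-3 mol (1:1 ratio)
n(HCl) consumed by analyte = 0.01268 − 4.922 × 10^-3 = 7.756 × 10^-3 mol
From the 1:2 ratio, n(MgO) = 1/2 × 7.756 × 10^-3 = 3.878 × 10^-3 mol
mass of MgO = 3.878 × 10^-3 × 40.30 = 0.1563 g
% MgO = 0.1563 / 0.2547 × 100 = 61.36 %

61.36 %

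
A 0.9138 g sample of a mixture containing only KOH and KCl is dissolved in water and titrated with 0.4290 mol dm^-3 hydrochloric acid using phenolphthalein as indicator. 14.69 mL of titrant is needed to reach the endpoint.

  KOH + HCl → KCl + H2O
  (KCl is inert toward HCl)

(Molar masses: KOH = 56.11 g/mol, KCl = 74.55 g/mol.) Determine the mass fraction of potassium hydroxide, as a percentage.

n(HCl) = 0.01469 × 0.4290 = 6.302 × 10^-3 mol
Let x = n(KOH), y = n(KCl).
Titrant: 1x = 6.302 × 10^-3;  mass: 56.11x + 74.55y = 0.9138
Solving, x = 6.302 × 10^-3 mol, y = 7.514 × 10^-3 mol
mass of KOH = 6.302 × 10^-3 × 56.11 = 0.3536 g
% KOH = 0.3536 / 0.9138 × 100 = 38.70 %

38.70 %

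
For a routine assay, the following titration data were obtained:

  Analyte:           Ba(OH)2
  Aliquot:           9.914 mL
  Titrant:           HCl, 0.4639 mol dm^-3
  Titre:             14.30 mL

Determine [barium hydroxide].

Ba(OH)2 + 2 HCl → BaCl2 + 2 H2O
n(HCl) = 0.01430 L × 0.4639 mol/L = 6.634 × 10^-3 mol
From the 1:2 mole ratio, n(Ba(OH)2) = 1/2 × 6.634 × 10^-3 = 3.317 × 10^-3 mol
[Ba(OH)2] = 3.317 × 10^-3 mol / 0.009914 L = 0.3346 mol/L

0.3346 mol/L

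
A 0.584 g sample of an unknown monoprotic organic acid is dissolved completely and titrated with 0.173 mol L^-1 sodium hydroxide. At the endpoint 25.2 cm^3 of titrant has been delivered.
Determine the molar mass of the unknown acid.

134 g/mol

n(NaOH) = 0.0252 L × 0.173 mol/L = 4.36 × 10^-3 mol
n(HA) = 4.36 × 10^-3 mol (1:1 ratio)
M = m / n = 0.584 g / 4.36 × 10^-3 mol = 134 g/mol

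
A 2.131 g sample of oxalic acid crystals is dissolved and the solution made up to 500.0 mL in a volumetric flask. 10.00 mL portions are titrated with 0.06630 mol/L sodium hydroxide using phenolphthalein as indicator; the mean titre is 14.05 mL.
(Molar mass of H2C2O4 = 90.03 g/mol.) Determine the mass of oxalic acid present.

H2C2O4 + 2 NaOH → Na2C2O4 + 2 H2O
n(NaOH) per titration = 0.01405 × 0.06630 = 9.315 × 10^-4 mol
From the 1:2 ratio, n(H2C2O4) in each aliquot = 1/2 × 9.315 × 10^-4 = 4.658 × 10^-4 mol
n(H2C2O4) in the whole flask = 4.658 × 10^-4 × 500.0/10.00 = 0.02329 mol
mass of H2C2O4 = 0.02329 × 90.03 = 2.097 g

2.097 g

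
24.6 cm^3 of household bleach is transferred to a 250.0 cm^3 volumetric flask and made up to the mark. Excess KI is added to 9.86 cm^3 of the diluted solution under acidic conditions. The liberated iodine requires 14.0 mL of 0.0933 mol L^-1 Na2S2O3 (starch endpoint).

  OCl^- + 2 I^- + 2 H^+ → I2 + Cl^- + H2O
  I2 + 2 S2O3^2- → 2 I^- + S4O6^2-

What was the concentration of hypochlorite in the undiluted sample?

0.673 mol/L

n(S2O3^2-) = 0.0140 × 0.0933 = 1.31 × 10^-3 mol
n(I2) = n(S2O3^2-)/2 = 6.53 × 10^-4 mol
n(OCl^-) in the aliquot = 6.53 × 10^-4 mol (1:1 ratio)
[OCl^-]_dilute = 6.53 × 10^-4 / 0.00986 = 0.0662 mol/L
[OCl^-]_original = 0.0662 × 250.0/24.6 = 0.673 mol/L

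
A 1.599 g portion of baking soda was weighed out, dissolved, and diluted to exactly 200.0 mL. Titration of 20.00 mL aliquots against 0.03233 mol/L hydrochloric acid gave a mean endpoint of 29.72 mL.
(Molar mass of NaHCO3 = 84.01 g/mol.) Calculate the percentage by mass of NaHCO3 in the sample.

50.48 %

NaHCO3 + HCl → NaCl + H2O + CO2
n(HCl) per titration = 0.02972 × 0.03233 = 9.608 × 10^-4 mol
n(NaHCO3) in each aliquot = 9.608 × 10^-4 mol (1:1 ratio)
n(NaHCO3) in the whole flask = 9.608 × 10^-4 × 200.0/20.00 = 9.608 × 10^-3 mol
mass of NaHCO3 = 9.608 × 10^-3 × 84.01 = 0.8072 g
% NaHCO3 = 0.8072 / 1.599 × 100 = 50.48 %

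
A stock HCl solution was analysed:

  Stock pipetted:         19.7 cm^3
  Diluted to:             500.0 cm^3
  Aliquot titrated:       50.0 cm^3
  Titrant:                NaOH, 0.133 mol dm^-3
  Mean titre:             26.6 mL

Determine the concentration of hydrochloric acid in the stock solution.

HCl + NaOH → NaCl + H2O
n(NaOH) = 0.0266 × 0.133 = 3.54 × 10^-3 mol
n(HCl) in the aliquot = 3.54 × 10^-3 mol (1:1 ratio)
[HCl]_dilute = 3.54 × 10^-3 / 0.0500 = 0.0708 mol/L
Dilution factor = 500.0 / 19.7 = 25.38
[HCl]_stock = 0.0708 × 25.38 = 1.80 mol/L

1.80 mol/L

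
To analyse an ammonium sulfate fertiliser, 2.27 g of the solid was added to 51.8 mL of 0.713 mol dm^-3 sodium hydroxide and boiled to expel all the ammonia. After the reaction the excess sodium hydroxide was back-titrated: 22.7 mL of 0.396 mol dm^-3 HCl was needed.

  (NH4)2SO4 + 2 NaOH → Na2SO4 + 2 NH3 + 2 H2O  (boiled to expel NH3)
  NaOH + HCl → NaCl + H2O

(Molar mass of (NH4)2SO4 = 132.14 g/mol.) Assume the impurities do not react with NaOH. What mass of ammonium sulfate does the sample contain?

1.85 g

n(NaOH) added = 0.0518 × 0.713 = 0.0369 mol
n(HCl) used in back-titration = 0.0227 × 0.396 = 8.99 × 10^-3 mol
n(NaOH) left over = 8.99 × 10^-3 mol (1:1 ratio)
n(NaOH) consumed by analyte = 0.0369 − 8.99 × 10^-3 = 0.0279 mol
From the 1:2 ratio, n((NH4)2SO4) = 1/2 × 0.0279 = 0.0140 mol
mass of (NH4)2SO4 = 0.0140 × 132.14 = 1.85 g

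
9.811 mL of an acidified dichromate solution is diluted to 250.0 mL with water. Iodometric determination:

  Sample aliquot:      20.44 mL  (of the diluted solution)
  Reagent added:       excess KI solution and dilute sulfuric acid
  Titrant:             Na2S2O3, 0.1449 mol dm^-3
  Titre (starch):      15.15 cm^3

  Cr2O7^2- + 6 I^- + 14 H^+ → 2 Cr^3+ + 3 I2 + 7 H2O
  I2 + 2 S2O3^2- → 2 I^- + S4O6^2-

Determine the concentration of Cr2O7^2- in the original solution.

n(S2O3^2-) = 0.01515 × 0.1449 = 2.195 × 10^-3 mol
n(I2) = n(S2O3^2-)/2 = 1.098 × 10^-3 mol
From the 1:3 ratio, n(Cr2O7^2-) in the aliquot = 1/3 × 1.098 × 10^-3 = 3.659 × 10^-4 mol
[Cr2O7^2-]_dilute = 3.659 × 10^-4 / 0.02044 = 0.01790 mol/L
[Cr2O7^2-]_original = 0.01790 × 250.0/9.811 = 0.4561 mol/L

0.4561 mol/L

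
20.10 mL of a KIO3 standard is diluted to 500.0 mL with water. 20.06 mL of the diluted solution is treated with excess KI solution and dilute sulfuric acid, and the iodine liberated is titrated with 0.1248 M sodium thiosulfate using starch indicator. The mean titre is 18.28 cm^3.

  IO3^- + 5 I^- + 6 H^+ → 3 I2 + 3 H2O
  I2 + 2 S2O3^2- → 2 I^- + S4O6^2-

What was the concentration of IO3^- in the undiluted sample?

n(S2O3^2-) = 0.01828 × 0.1248 = 2.281 × 10^-3 mol
n(I2) = n(S2O3^2-)/2 = 1.141 × 10^-3 mol
From the 1:3 ratio, n(IO3^-) in the aliquot = 1/3 × 1.141 × 10^-3 = 3.802 × 10^-4 mol
[IO3^-]_dilute = 3.802 × 10^-4 / 0.02006 = 0.01895 mol/L
[IO3^-]_original = 0.01895 × 500.0/20.10 = 0.4715 mol/L

0.4715 M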